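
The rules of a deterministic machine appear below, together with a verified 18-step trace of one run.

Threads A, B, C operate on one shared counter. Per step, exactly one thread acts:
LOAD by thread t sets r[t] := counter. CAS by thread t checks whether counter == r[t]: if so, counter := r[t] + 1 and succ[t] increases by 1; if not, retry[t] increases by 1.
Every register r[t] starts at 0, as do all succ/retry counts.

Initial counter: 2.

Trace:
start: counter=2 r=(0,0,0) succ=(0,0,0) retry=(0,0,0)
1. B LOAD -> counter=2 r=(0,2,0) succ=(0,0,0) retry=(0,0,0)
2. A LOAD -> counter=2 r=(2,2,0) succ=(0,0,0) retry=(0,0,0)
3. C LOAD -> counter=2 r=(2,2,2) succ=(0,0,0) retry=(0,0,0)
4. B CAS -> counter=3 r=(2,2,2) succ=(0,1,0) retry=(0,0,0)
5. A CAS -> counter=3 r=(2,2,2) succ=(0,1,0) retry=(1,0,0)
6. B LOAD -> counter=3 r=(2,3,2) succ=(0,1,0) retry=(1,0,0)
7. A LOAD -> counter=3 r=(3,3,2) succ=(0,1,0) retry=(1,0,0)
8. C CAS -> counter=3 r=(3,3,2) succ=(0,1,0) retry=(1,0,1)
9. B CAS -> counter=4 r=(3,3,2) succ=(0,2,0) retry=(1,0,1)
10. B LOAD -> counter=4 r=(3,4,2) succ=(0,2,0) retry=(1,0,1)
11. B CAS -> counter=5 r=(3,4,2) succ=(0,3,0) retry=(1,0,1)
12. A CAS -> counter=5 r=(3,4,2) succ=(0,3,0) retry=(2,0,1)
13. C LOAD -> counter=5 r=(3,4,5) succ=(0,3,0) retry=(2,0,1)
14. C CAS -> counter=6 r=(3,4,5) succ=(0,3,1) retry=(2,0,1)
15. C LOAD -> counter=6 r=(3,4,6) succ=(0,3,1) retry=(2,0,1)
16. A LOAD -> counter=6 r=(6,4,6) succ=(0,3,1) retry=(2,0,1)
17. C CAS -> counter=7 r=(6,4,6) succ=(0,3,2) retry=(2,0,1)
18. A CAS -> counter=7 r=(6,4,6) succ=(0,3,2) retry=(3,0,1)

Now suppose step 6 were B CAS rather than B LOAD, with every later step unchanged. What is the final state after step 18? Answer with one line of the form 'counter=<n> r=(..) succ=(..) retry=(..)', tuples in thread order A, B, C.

counter=6 r=(5,3,5) succ=(0,2,2) retry=(3,2,1)

(re-executing from step 6 with the substitution; state before step 6: counter=3 r=(2,2,2) succ=(0,1,0) retry=(1,0,0))
6. B CAS -> counter=3 r=(2,2,2) succ=(0,1,0) retry=(1,1,0)
7. A LOAD -> counter=3 r=(3,2,2) succ=(0,1,0) retry=(1,1,0)
8. C CAS -> counter=3 r=(3,2,2) succ=(0,1,0) retry=(1,1,1)
9. B CAS -> counter=3 r=(3,2,2) succ=(0,1,0) retry=(1,2,1)
10. B LOAD -> counter=3 r=(3,3,2) succ=(0,1,0) retry=(1,2,1)
11. B CAS -> counter=4 r=(3,3,2) succ=(0,2,0) retry=(1,2,1)
12. A CAS -> counter=4 r=(3,3,2) succ=(0,2,0) retry=(2,2,1)
13. C LOAD -> counter=4 r=(3,3,4) succ=(0,2,0) retry=(2,2,1)
14. C CAS -> counter=5 r=(3,3,4) succ=(0,2,1) retry=(2,2,1)
15. C LOAD -> counter=5 r=(3,3,5) succ=(0,2,1) retry=(2,2,1)
16. A LOAD -> counter=5 r=(5,3,5) succ=(0,2,1) retry=(2,2,1)
17. C CAS -> counter=6 r=(5,3,5) succ=(0,2,2) retry=(2,2,1)
18. A CAS -> counter=6 r=(5,3,5) succ=(0,2,2) retry=(3,2,1)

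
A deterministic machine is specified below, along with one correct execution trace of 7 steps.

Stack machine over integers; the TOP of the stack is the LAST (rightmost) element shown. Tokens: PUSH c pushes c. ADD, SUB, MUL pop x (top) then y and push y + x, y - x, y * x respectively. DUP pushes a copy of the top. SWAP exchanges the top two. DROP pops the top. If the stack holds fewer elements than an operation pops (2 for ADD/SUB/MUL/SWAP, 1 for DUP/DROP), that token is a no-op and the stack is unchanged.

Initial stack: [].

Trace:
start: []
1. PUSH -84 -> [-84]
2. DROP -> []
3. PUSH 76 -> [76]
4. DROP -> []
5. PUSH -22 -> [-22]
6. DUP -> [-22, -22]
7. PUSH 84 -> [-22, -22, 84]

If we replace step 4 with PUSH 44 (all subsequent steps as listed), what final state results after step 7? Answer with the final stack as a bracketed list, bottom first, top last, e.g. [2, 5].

[76, 44, -22, -22, 84]

(re-executing from step 4 with the substitution; state before step 4: [76])
4. PUSH 44 -> [76, 44]
5. PUSH -22 -> [76, 44, -22]
6. DUP -> [76, 44, -22, -22]
7. PUSH 84 -> [76, 44, -22, -22, 84]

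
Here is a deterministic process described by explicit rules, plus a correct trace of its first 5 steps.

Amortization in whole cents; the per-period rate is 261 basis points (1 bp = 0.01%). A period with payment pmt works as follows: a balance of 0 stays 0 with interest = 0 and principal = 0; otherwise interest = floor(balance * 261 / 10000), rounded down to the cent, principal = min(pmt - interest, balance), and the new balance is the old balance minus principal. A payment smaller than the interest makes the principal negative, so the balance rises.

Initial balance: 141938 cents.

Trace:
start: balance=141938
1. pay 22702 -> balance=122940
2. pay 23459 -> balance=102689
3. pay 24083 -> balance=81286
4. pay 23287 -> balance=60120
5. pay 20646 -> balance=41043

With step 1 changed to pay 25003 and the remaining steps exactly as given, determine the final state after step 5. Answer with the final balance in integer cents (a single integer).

38492

(re-executing from step 1 with the substitution; state before step 1: balance=141938)
1. pay 25003 -> balance=120639
2. pay 23459 -> balance=100328
3. pay 24083 -> balance=78863
4. pay 23287 -> balance=57634
5. pay 20646 -> balance=38492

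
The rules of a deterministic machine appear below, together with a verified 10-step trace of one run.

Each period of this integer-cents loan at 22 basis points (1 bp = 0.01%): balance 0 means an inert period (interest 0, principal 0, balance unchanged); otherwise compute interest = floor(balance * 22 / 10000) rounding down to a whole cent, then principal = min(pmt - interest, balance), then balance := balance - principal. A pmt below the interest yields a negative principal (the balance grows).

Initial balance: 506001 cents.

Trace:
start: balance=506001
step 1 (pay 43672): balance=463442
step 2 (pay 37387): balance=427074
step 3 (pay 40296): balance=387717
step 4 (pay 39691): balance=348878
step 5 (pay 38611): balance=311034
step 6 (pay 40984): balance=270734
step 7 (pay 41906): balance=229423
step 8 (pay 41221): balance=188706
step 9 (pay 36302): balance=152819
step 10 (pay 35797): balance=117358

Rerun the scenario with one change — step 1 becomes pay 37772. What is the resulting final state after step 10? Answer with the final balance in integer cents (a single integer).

123376

(re-executing from step 1 with the substitution; state before step 1: balance=506001)
step 1 (pay 37772): balance=469342
step 2 (pay 37387): balance=432987
step 3 (pay 40296): balance=393643
step 4 (pay 39691): balance=354818
step 5 (pay 38611): balance=316987
step 6 (pay 40984): balance=276700
step 7 (pay 41906): balance=235402
step 8 (pay 41221): balance=194698
step 9 (pay 36302): balance=158824
step 10 (pay 35797): balance=123376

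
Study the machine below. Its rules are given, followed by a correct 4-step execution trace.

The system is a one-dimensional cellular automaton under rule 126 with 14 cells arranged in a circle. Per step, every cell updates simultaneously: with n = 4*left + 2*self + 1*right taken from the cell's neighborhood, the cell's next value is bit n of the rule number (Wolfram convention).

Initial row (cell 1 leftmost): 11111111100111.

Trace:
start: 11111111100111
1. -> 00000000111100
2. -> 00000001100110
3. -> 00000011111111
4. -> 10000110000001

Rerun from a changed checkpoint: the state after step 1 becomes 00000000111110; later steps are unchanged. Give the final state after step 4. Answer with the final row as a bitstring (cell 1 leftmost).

11000110011100

state after step 1 := 00000000111110
2. -> 00000001100011
3. -> 10000011110111
4. -> 11000110011100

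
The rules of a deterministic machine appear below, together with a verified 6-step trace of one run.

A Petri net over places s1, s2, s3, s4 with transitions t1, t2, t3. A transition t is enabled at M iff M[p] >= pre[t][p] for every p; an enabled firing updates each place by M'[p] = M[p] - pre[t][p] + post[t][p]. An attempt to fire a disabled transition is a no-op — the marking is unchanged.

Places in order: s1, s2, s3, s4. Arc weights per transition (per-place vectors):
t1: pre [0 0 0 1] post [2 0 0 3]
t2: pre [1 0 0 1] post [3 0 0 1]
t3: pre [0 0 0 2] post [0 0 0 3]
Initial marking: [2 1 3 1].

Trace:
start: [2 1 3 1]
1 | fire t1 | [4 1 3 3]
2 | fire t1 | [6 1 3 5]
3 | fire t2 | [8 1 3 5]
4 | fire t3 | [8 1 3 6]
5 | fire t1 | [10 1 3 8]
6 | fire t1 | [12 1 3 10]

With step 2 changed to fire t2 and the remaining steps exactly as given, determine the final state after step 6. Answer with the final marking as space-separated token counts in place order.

(re-executing from step 2 with the substitution; state before step 2: [4 1 3 3])
2 | fire t2 | [6 1 3 3]
3 | fire t2 | [8 1 3 3]
4 | fire t3 | [8 1 3 4]
5 | fire t1 | [10 1 3 6]
6 | fire t1 | [12 1 3 8]

12 1 3 8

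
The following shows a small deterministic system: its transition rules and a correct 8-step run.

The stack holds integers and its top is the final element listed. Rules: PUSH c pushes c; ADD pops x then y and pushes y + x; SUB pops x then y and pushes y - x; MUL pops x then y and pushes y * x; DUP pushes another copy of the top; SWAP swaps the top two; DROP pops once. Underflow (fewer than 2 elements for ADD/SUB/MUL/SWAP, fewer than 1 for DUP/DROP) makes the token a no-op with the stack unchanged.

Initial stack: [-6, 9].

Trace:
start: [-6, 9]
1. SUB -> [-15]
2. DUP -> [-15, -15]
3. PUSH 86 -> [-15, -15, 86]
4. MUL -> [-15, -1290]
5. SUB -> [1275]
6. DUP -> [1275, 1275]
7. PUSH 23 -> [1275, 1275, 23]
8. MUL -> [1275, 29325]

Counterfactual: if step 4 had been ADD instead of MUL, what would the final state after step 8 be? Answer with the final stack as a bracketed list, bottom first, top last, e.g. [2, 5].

[-86, -1978]

(re-executing from step 4 with the substitution; state before step 4: [-15, -15, 86])
4. ADD -> [-15, 71]
5. SUB -> [-86]
6. DUP -> [-86, -86]
7. PUSH 23 -> [-86, -86, 23]
8. MUL -> [-86, -1978]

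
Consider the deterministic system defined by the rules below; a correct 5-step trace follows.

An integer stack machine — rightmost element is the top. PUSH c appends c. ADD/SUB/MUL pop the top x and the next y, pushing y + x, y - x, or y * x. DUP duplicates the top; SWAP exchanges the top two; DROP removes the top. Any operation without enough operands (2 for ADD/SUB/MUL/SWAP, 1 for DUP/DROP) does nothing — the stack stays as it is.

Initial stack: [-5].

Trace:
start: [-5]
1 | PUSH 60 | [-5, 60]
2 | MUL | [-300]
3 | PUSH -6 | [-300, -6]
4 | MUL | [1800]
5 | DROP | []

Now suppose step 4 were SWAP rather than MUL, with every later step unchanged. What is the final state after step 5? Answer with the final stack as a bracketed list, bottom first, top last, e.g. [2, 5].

[-6]

(re-executing from step 4 with the substitution; state before step 4: [-300, -6])
4 | SWAP | [-6, -300]
5 | DROP | [-6]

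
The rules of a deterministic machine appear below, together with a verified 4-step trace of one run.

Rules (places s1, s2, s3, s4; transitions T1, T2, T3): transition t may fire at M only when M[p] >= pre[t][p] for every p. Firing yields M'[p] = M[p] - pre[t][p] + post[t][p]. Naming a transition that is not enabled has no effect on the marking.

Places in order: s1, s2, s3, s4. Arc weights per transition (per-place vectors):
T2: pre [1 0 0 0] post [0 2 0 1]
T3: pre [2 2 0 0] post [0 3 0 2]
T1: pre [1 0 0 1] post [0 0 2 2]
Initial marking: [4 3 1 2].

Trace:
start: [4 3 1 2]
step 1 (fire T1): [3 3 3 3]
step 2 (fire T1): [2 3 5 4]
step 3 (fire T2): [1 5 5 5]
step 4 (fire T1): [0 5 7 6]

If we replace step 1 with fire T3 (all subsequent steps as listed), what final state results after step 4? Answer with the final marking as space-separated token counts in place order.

0 6 3 6

(re-executing from step 1 with the substitution; state before step 1: [4 3 1 2])
step 1 (fire T3): [2 4 1 4]
step 2 (fire T1): [1 4 3 5]
step 3 (fire T2): [0 6 3 6]
step 4 (fire T1): [0 6 3 6]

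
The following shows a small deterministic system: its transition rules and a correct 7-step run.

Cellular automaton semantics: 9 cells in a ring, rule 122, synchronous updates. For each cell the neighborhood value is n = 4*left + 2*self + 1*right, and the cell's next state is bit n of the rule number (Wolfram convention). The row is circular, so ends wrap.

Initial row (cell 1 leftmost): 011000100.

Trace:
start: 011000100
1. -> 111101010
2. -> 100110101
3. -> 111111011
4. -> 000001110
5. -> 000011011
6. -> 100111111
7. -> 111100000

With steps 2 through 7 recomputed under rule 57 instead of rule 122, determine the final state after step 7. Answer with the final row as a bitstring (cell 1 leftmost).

101010110

(re-executing steps 2..7 under rule 57; state before step 2: 111101010)
2. -> 100010101
3. -> 011001011
4. -> 110100110
5. -> 101010101
6. -> 010101011
7. -> 101010110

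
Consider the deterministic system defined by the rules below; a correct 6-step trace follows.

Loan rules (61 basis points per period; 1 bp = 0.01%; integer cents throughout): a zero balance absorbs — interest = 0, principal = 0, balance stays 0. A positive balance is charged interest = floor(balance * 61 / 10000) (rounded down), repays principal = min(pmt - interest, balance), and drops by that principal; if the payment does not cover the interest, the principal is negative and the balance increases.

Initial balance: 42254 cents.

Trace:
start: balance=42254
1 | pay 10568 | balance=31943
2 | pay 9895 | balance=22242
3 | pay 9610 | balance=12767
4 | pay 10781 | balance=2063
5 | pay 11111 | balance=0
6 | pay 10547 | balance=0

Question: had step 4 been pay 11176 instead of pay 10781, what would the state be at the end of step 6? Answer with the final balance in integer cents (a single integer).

0

(re-executing from step 4 with the substitution; state before step 4: balance=12767)
4 | pay 11176 | balance=1668
5 | pay 11111 | balance=0
6 | pay 10547 | balance=0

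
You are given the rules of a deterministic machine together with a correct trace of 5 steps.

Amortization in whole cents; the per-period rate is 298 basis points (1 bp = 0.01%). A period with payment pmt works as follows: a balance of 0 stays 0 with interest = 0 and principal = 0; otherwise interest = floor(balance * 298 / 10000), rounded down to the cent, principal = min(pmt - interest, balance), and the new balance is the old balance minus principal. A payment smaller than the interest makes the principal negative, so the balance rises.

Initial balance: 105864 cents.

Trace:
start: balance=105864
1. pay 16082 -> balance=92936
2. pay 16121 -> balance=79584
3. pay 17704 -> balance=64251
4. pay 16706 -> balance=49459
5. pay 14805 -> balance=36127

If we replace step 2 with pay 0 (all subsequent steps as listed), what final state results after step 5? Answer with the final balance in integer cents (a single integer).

53734

(re-executing from step 2 with the substitution; state before step 2: balance=92936)
2. pay 0 -> balance=95705
3. pay 17704 -> balance=80853
4. pay 16706 -> balance=66556
5. pay 14805 -> balance=53734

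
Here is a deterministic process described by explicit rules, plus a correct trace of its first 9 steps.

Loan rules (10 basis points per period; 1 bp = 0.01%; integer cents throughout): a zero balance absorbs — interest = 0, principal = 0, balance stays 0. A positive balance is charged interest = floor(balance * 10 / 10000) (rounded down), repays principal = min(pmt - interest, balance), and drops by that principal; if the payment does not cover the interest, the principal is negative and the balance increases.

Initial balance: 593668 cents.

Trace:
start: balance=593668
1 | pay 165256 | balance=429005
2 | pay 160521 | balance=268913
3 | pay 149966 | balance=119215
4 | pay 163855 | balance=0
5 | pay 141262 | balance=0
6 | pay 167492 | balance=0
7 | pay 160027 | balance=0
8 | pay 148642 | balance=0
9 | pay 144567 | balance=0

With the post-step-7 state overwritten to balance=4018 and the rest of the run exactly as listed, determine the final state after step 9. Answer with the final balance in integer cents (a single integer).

state after step 7 := balance=4018
8 | pay 148642 | balance=0
9 | pay 144567 | balance=0

0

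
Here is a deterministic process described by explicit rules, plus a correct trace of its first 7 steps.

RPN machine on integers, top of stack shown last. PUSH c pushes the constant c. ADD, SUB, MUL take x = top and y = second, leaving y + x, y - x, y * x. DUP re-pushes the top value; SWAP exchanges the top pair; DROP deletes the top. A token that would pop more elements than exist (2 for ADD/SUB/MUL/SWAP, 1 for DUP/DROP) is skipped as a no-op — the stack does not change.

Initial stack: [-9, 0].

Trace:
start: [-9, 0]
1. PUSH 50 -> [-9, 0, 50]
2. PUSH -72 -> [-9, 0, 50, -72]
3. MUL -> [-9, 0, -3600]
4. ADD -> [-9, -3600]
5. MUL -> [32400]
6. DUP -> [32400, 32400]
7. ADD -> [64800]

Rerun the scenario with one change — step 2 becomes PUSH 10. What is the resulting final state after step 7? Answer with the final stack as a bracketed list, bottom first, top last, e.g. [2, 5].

[-9000]

(re-executing from step 2 with the substitution; state before step 2: [-9, 0, 50])
2. PUSH 10 -> [-9, 0, 50, 10]
3. MUL -> [-9, 0, 500]
4. ADD -> [-9, 500]
5. MUL -> [-4500]
6. DUP -> [-4500, -4500]
7. ADD -> [-9000]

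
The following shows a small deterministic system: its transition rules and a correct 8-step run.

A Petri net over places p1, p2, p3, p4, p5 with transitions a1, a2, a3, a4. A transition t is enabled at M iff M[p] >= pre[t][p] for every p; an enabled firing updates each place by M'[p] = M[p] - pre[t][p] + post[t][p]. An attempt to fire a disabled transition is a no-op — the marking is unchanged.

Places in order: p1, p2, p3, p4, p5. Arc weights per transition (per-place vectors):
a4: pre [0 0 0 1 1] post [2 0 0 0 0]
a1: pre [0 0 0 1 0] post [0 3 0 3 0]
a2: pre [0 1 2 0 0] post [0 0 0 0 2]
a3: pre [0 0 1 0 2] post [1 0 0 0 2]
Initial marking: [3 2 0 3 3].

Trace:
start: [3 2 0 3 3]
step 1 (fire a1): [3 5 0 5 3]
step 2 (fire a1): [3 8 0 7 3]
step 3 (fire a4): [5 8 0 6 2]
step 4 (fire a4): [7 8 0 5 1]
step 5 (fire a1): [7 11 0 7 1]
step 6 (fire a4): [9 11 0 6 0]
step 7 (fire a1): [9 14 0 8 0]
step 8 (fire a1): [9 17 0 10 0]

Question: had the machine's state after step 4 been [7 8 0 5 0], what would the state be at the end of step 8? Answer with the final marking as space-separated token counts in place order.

state after step 4 := [7 8 0 5 0]
step 5 (fire a1): [7 11 0 7 0]
step 6 (fire a4): [7 11 0 7 0]
step 7 (fire a1): [7 14 0 9 0]
step 8 (fire a1): [7 17 0 11 0]

7 17 0 11 0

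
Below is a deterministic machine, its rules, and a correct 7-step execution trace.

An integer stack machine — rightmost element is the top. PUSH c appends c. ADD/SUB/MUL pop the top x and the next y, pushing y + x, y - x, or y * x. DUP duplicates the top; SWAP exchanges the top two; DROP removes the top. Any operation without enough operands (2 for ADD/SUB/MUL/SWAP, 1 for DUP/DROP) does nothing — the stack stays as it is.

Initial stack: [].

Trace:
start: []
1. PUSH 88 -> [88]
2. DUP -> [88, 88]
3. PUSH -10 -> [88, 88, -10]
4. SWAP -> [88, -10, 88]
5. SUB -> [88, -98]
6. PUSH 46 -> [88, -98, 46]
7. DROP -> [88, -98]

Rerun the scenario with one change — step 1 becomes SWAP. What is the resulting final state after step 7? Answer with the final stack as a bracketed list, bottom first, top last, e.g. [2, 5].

[-10]

(re-executing from step 1 with the substitution; state before step 1: [])
1. SWAP -> []
2. DUP -> []
3. PUSH -10 -> [-10]
4. SWAP -> [-10]
5. SUB -> [-10]
6. PUSH 46 -> [-10, 46]
7. DROP -> [-10]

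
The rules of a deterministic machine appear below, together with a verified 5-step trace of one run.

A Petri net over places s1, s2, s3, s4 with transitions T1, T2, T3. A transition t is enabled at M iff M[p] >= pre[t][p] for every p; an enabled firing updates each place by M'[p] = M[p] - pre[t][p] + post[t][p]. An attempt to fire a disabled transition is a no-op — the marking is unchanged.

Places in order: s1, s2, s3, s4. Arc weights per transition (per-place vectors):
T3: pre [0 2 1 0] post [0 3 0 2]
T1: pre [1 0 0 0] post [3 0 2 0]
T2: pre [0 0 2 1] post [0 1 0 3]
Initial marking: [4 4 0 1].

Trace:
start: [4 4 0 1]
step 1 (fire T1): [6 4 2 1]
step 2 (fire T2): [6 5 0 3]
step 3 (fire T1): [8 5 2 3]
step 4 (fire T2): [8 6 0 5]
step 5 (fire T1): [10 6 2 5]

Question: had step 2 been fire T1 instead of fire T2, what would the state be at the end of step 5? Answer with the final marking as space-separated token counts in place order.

(re-executing from step 2 with the substitution; state before step 2: [6 4 2 1])
step 2 (fire T1): [8 4 4 1]
step 3 (fire T1): [10 4 6 1]
step 4 (fire T2): [10 5 4 3]
step 5 (fire T1): [12 5 6 3]

12 5 6 3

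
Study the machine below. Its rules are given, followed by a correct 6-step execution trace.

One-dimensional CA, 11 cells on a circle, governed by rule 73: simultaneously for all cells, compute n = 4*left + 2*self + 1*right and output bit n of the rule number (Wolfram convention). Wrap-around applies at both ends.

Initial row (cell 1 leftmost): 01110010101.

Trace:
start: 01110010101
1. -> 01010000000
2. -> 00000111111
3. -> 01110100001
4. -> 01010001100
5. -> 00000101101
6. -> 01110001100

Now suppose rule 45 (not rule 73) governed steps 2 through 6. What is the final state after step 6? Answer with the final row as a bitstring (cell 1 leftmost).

01111001001

(re-executing steps 2..6 under rule 45; state before step 2: 01010000000)
2. -> 01110111111
3. -> 11001100000
4. -> 10001001110
5. -> 10101001001
6. -> 01111001001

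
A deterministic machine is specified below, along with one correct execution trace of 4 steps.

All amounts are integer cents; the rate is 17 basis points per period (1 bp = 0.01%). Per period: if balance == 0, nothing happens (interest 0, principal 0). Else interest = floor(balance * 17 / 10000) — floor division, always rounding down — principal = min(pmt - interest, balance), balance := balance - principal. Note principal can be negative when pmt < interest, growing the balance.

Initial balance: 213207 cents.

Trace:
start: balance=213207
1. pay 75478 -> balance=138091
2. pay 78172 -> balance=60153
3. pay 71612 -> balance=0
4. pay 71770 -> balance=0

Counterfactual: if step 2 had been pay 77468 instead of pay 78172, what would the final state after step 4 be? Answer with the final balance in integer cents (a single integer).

0

(re-executing from step 2 with the substitution; state before step 2: balance=138091)
2. pay 77468 -> balance=60857
3. pay 71612 -> balance=0
4. pay 71770 -> balance=0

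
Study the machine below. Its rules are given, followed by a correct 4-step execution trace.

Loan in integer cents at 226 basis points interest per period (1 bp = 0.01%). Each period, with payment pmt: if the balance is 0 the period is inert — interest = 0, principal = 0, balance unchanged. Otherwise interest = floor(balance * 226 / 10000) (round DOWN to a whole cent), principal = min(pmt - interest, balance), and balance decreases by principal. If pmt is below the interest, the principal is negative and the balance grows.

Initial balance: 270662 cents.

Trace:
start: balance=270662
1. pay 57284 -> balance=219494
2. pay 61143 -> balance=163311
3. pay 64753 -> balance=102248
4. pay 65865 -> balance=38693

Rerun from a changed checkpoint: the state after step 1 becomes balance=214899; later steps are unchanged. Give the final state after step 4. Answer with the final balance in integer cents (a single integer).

state after step 1 := balance=214899
2. pay 61143 -> balance=158612
3. pay 64753 -> balance=97443
4. pay 65865 -> balance=33780

33780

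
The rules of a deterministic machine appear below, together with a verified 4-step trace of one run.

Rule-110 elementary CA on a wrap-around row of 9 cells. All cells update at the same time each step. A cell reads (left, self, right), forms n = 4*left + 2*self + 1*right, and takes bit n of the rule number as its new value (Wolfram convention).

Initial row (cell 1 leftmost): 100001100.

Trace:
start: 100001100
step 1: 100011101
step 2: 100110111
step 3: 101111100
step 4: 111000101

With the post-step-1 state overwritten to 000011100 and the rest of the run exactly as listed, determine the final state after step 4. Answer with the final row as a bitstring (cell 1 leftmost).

state after step 1 := 000011100
step 2: 000110100
step 3: 001111100
step 4: 011000100

011000100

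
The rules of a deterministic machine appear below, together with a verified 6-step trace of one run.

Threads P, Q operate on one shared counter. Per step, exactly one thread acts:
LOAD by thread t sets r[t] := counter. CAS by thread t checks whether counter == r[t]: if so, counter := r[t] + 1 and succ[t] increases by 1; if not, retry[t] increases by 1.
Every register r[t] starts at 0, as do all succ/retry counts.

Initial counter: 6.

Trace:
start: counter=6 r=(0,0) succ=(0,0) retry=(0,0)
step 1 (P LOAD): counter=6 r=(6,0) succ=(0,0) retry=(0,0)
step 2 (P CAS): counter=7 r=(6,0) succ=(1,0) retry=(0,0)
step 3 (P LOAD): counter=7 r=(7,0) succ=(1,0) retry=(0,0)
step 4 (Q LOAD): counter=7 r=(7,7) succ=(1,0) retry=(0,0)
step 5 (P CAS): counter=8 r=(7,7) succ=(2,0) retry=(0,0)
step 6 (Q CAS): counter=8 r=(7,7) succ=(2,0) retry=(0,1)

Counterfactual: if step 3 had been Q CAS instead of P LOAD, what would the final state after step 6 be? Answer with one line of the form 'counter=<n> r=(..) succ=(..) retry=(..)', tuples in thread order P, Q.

counter=8 r=(6,7) succ=(1,1) retry=(1,1)

(re-executing from step 3 with the substitution; state before step 3: counter=7 r=(6,0) succ=(1,0) retry=(0,0))
step 3 (Q CAS): counter=7 r=(6,0) succ=(1,0) retry=(0,1)
step 4 (Q LOAD): counter=7 r=(6,7) succ=(1,0) retry=(0,1)
step 5 (P CAS): counter=7 r=(6,7) succ=(1,0) retry=(1,1)
step 6 (Q CAS): counter=8 r=(6,7) succ=(1,1) retry=(1,1)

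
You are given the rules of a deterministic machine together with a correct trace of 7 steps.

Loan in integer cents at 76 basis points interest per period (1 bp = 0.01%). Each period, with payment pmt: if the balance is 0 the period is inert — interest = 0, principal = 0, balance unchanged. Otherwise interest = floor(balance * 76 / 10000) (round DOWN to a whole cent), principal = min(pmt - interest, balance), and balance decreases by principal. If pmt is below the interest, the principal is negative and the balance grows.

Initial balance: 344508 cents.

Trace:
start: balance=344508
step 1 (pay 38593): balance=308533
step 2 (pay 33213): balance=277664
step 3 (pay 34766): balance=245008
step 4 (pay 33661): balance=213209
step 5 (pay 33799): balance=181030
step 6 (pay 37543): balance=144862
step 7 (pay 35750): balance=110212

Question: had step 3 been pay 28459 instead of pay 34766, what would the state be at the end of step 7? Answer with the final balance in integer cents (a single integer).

116712

(re-executing from step 3 with the substitution; state before step 3: balance=277664)
step 3 (pay 28459): balance=251315
step 4 (pay 33661): balance=219563
step 5 (pay 33799): balance=187432
step 6 (pay 37543): balance=151313
step 7 (pay 35750): balance=116712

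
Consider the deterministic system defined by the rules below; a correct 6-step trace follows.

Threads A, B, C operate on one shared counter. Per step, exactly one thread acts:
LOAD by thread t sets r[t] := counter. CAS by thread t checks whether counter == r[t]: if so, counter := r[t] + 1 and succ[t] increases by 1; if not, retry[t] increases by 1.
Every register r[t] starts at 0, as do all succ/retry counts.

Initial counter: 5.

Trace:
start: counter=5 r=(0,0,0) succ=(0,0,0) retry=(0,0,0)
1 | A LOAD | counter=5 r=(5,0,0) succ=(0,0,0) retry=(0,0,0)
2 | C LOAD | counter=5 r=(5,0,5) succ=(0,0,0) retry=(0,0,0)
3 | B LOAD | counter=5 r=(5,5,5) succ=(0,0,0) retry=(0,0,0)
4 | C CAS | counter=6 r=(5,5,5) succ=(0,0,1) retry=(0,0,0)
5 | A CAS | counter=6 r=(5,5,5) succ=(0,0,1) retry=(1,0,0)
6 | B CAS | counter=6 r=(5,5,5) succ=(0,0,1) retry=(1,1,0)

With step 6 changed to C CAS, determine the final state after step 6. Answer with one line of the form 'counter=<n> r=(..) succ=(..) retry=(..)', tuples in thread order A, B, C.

counter=6 r=(5,5,5) succ=(0,0,1) retry=(1,0,1)

(re-executing from step 6 with the substitution; state before step 6: counter=6 r=(5,5,5) succ=(0,0,1) retry=(1,0,0))
6 | C CAS | counter=6 r=(5,5,5) succ=(0,0,1) retry=(1,0,1)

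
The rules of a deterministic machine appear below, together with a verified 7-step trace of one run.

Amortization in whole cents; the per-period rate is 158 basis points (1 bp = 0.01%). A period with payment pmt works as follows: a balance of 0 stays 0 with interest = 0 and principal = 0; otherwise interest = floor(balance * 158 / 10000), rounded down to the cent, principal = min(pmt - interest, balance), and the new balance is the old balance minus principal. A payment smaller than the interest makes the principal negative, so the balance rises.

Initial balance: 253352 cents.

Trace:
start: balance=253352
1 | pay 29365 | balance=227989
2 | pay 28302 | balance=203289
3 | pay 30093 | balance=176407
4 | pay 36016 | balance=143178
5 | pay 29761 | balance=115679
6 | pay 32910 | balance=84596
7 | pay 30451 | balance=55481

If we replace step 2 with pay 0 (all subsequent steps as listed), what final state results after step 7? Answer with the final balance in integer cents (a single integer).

(re-executing from step 2 with the substitution; state before step 2: balance=227989)
2 | pay 0 | balance=231591
3 | pay 30093 | balance=205157
4 | pay 36016 | balance=172382
5 | pay 29761 | balance=145344
6 | pay 32910 | balance=114730
7 | pay 30451 | balance=86091

86091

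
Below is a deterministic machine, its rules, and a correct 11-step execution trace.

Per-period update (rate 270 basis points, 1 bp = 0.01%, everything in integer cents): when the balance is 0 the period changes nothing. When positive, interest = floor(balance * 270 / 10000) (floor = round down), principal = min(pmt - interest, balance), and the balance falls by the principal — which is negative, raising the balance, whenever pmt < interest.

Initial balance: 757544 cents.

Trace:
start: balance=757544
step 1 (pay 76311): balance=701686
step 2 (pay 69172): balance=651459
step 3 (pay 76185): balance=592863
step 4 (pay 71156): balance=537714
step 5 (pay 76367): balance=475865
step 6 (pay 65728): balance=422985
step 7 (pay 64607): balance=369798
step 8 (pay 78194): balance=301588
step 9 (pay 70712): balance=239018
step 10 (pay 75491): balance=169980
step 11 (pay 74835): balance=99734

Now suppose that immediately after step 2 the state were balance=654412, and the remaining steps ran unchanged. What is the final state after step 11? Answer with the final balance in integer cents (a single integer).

state after step 2 := balance=654412
step 3 (pay 76185): balance=595896
step 4 (pay 71156): balance=540829
step 5 (pay 76367): balance=479064
step 6 (pay 65728): balance=426270
step 7 (pay 64607): balance=373172
step 8 (pay 78194): balance=305053
step 9 (pay 70712): balance=242577
step 10 (pay 75491): balance=173635
step 11 (pay 74835): balance=103488

103488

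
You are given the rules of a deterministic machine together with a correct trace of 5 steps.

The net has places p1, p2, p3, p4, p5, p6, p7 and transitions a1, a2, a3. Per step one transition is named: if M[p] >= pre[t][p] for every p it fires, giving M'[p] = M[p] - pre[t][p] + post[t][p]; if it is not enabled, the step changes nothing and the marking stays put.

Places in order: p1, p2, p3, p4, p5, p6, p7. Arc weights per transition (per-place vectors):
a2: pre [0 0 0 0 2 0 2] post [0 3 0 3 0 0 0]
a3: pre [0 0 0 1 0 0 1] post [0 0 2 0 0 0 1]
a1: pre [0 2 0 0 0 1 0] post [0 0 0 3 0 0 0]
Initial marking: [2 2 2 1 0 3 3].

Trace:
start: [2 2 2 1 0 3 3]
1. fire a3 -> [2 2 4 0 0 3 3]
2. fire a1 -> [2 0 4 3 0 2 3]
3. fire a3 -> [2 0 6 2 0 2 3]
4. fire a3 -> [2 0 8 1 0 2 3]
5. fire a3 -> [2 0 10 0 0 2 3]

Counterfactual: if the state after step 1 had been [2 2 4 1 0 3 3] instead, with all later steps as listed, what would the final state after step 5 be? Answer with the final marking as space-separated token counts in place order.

2 0 10 1 0 2 3

state after step 1 := [2 2 4 1 0 3 3]
2. fire a1 -> [2 0 4 4 0 2 3]
3. fire a3 -> [2 0 6 3 0 2 3]
4. fire a3 -> [2 0 8 2 0 2 3]
5. fire a3 -> [2 0 10 1 0 2 3]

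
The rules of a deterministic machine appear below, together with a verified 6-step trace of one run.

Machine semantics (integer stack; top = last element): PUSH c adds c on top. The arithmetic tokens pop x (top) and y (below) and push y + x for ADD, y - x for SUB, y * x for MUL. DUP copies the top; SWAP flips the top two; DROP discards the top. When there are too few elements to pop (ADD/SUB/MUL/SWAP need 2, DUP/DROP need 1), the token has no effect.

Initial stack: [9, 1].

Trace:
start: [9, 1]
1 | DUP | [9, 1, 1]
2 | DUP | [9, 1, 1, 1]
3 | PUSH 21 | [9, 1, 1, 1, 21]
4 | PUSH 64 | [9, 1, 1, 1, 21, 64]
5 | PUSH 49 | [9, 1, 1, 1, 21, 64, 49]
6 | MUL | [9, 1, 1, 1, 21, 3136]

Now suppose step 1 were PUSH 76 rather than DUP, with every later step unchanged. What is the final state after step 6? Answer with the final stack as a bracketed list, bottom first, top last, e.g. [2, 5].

[9, 1, 76, 76, 21, 3136]

(re-executing from step 1 with the substitution; state before step 1: [9, 1])
1 | PUSH 76 | [9, 1, 76]
2 | DUP | [9, 1, 76, 76]
3 | PUSH 21 | [9, 1, 76, 76, 21]
4 | PUSH 64 | [9, 1, 76, 76, 21, 64]
5 | PUSH 49 | [9, 1, 76, 76, 21, 64, 49]
6 | MUL | [9, 1, 76, 76, 21, 3136]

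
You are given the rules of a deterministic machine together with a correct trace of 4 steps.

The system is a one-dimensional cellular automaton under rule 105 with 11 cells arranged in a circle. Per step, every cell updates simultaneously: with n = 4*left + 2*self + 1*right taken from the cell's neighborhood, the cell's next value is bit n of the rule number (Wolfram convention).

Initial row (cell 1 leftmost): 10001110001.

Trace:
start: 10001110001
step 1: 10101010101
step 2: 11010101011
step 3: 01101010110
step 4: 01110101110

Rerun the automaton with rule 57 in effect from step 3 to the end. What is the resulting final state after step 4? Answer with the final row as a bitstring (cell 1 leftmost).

10010101101

(re-executing steps 3..4 under rule 57; state before step 3: 11010101011)
step 3: 00101010110
step 4: 10010101101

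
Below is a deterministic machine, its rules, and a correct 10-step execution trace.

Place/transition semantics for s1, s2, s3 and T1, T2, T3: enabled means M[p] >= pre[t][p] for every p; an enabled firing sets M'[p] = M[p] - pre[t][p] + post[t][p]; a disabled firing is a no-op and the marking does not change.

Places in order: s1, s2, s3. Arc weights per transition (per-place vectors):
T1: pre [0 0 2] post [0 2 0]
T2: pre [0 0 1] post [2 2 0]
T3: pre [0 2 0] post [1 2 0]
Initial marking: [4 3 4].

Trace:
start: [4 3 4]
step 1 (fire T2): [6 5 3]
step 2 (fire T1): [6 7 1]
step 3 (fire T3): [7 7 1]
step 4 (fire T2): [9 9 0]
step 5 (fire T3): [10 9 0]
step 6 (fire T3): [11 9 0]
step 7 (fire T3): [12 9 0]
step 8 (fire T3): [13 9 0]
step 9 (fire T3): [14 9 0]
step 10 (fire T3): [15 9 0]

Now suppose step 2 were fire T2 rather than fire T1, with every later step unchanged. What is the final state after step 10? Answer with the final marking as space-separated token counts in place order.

(re-executing from step 2 with the substitution; state before step 2: [6 5 3])
step 2 (fire T2): [8 7 2]
step 3 (fire T3): [9 7 2]
step 4 (fire T2): [11 9 1]
step 5 (fire T3): [12 9 1]
step 6 (fire T3): [13 9 1]
step 7 (fire T3): [14 9 1]
step 8 (fire T3): [15 9 1]
step 9 (fire T3): [16 9 1]
step 10 (fire T3): [17 9 1]

17 9 1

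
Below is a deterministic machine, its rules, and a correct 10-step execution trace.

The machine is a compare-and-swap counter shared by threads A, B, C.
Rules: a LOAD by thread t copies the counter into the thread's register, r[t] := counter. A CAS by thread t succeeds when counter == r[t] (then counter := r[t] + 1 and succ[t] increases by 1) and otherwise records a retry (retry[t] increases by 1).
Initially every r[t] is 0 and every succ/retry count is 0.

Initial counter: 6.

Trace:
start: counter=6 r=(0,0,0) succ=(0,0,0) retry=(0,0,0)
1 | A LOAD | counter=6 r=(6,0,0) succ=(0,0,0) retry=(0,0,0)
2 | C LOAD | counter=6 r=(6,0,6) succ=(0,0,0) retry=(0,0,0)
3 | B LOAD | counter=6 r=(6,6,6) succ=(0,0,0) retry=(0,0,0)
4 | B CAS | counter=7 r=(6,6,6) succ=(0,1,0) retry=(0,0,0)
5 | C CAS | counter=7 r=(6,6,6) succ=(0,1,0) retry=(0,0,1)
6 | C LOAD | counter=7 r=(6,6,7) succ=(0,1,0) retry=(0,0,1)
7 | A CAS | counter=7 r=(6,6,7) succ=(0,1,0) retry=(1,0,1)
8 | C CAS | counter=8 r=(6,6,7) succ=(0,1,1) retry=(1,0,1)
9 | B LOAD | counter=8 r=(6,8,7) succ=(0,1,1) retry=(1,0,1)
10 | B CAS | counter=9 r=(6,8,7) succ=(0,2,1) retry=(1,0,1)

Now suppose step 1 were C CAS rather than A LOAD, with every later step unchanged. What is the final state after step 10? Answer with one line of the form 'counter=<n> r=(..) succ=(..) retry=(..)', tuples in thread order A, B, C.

counter=9 r=(0,8,7) succ=(0,2,1) retry=(1,0,2)

(re-executing from step 1 with the substitution; state before step 1: counter=6 r=(0,0,0) succ=(0,0,0) retry=(0,0,0))
1 | C CAS | counter=6 r=(0,0,0) succ=(0,0,0) retry=(0,0,1)
2 | C LOAD | counter=6 r=(0,0,6) succ=(0,0,0) retry=(0,0,1)
3 | B LOAD | counter=6 r=(0,6,6) succ=(0,0,0) retry=(0,0,1)
4 | B CAS | counter=7 r=(0,6,6) succ=(0,1,0) retry=(0,0,1)
5 | C CAS | counter=7 r=(0,6,6) succ=(0,1,0) retry=(0,0,2)
6 | C LOAD | counter=7 r=(0,6,7) succ=(0,1,0) retry=(0,0,2)
7 | A CAS | counter=7 r=(0,6,7) succ=(0,1,0) retry=(1,0,2)
8 | C CAS | counter=8 r=(0,6,7) succ=(0,1,1) retry=(1,0,2)
9 | B LOAD | counter=8 r=(0,8,7) succ=(0,1,1) retry=(1,0,2)
10 | B CAS | counter=9 r=(0,8,7) succ=(0,2,1) retry=(1,0,2)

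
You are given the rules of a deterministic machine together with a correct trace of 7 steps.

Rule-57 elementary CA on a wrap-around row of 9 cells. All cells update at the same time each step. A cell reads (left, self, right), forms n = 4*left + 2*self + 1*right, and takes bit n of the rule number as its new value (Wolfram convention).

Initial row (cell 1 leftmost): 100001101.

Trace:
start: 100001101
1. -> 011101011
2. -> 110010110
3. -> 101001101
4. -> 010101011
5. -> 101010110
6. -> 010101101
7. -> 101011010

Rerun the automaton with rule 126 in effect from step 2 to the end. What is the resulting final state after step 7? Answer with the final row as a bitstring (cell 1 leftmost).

(re-executing steps 2..7 under rule 126; state before step 2: 011101011)
2. -> 110111111
3. -> 011100000
4. -> 110110000
5. -> 111111001
6. -> 000001111
7. -> 100011001

100011001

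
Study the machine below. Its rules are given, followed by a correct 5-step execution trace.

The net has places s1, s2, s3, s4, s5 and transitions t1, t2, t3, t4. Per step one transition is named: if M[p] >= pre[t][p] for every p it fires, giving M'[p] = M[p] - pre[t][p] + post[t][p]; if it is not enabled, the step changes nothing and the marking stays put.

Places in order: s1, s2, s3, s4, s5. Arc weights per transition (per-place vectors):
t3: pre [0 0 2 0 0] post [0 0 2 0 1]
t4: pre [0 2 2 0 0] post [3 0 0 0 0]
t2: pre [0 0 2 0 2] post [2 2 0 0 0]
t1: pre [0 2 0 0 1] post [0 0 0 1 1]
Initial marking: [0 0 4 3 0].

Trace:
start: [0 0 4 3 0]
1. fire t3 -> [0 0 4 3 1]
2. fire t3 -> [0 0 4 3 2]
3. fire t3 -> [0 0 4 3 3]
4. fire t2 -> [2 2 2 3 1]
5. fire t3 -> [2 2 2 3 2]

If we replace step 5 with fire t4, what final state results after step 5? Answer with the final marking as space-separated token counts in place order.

(re-executing from step 5 with the substitution; state before step 5: [2 2 2 3 1])
5. fire t4 -> [5 0 0 3 1]

5 0 0 3 1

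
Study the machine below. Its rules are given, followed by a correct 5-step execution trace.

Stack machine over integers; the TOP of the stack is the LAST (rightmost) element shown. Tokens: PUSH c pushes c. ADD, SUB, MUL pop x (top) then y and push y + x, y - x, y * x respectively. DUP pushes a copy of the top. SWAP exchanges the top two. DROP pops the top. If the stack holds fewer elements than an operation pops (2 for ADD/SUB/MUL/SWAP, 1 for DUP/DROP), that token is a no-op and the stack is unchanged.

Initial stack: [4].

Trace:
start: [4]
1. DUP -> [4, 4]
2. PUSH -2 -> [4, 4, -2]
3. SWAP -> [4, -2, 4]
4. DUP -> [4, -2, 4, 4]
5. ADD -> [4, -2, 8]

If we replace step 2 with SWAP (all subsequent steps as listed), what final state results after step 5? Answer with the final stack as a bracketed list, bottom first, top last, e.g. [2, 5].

(re-executing from step 2 with the substitution; state before step 2: [4, 4])
2. SWAP -> [4, 4]
3. SWAP -> [4, 4]
4. DUP -> [4, 4, 4]
5. ADD -> [4, 8]

[4, 8]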